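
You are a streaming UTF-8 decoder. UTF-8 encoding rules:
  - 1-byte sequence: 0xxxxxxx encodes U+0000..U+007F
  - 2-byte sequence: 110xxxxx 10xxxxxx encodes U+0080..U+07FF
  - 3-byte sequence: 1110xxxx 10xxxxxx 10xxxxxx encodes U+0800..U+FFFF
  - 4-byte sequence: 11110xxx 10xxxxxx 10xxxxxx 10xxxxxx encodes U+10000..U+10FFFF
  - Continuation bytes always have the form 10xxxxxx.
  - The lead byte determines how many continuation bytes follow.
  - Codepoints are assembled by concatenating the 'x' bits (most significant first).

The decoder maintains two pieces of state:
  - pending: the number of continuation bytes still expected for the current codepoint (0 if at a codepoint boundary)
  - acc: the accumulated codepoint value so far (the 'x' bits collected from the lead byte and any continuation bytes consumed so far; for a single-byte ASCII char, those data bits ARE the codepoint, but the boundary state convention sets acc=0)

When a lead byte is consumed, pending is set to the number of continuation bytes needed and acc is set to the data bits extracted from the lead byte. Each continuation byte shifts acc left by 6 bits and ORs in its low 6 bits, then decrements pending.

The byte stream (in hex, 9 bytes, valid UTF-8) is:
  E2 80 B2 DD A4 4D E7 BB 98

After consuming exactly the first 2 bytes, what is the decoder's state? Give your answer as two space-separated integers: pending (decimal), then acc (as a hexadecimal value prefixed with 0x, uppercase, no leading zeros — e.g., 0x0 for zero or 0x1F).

Byte[0]=E2: 3-byte lead. pending=2, acc=0x2
Byte[1]=80: continuation. acc=(acc<<6)|0x00=0x80, pending=1

Answer: 1 0x80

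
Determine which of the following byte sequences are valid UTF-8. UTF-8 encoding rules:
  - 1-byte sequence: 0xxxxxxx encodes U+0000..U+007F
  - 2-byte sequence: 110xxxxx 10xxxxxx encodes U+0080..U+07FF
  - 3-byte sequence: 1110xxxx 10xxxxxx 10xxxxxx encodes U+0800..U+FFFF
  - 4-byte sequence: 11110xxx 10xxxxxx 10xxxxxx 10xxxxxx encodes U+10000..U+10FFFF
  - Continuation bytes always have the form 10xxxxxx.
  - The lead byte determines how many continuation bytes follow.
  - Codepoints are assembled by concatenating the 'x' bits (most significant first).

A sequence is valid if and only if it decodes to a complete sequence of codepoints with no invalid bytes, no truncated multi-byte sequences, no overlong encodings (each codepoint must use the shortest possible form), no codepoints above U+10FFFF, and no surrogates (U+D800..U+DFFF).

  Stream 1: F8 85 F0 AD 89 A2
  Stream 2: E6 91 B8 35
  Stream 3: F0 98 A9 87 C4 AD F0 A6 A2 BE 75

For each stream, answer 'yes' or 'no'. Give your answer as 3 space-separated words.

Stream 1: error at byte offset 0. INVALID
Stream 2: decodes cleanly. VALID
Stream 3: decodes cleanly. VALID

Answer: no yes yes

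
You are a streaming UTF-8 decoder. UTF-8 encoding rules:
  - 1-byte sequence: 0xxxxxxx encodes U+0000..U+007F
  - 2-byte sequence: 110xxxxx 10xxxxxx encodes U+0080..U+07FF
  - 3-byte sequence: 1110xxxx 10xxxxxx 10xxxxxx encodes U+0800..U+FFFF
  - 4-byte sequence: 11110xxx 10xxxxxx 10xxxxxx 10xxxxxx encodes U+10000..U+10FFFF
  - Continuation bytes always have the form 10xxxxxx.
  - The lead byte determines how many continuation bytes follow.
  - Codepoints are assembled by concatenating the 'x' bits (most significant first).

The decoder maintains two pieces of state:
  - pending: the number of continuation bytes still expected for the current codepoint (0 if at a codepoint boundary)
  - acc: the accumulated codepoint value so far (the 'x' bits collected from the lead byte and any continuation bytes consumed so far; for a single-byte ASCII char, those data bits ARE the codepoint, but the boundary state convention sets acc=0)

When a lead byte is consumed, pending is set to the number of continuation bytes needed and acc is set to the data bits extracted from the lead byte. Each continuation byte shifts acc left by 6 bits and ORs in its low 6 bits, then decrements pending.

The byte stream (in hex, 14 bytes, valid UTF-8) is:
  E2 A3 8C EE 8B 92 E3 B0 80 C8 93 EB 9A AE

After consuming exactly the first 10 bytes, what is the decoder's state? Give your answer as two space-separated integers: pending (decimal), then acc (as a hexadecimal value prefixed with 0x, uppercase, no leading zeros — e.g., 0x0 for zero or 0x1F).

Byte[0]=E2: 3-byte lead. pending=2, acc=0x2
Byte[1]=A3: continuation. acc=(acc<<6)|0x23=0xA3, pending=1
Byte[2]=8C: continuation. acc=(acc<<6)|0x0C=0x28CC, pending=0
Byte[3]=EE: 3-byte lead. pending=2, acc=0xE
Byte[4]=8B: continuation. acc=(acc<<6)|0x0B=0x38B, pending=1
Byte[5]=92: continuation. acc=(acc<<6)|0x12=0xE2D2, pending=0
Byte[6]=E3: 3-byte lead. pending=2, acc=0x3
Byte[7]=B0: continuation. acc=(acc<<6)|0x30=0xF0, pending=1
Byte[8]=80: continuation. acc=(acc<<6)|0x00=0x3C00, pending=0
Byte[9]=C8: 2-byte lead. pending=1, acc=0x8

Answer: 1 0x8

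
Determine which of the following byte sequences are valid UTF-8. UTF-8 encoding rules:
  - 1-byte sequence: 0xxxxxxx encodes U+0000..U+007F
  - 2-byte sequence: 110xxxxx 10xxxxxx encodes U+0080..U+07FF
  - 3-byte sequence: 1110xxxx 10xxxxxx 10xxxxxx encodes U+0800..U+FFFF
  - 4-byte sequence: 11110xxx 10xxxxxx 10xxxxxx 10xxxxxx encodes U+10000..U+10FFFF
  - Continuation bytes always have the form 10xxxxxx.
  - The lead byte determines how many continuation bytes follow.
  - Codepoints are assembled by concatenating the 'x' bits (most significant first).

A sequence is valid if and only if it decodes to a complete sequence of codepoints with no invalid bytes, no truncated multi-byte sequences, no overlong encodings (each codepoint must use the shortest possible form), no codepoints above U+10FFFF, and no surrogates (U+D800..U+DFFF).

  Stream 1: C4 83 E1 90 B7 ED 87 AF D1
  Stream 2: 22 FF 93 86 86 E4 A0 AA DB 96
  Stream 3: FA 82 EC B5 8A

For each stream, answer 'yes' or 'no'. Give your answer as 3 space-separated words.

Answer: no no no

Derivation:
Stream 1: error at byte offset 9. INVALID
Stream 2: error at byte offset 1. INVALID
Stream 3: error at byte offset 0. INVALID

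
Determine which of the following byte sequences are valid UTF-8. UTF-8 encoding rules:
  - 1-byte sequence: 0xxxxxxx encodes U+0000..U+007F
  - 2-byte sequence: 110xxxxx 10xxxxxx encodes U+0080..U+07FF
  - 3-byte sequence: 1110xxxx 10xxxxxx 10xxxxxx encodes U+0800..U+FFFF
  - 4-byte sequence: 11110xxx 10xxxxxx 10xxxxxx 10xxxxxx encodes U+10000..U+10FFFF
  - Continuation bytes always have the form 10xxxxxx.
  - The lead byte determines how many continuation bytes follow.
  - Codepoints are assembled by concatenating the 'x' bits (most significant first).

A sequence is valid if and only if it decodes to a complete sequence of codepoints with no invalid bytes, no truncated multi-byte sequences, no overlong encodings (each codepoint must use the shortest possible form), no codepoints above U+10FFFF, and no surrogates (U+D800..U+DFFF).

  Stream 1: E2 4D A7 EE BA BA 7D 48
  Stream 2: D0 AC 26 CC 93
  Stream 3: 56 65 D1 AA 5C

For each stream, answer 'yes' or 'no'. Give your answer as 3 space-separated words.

Stream 1: error at byte offset 1. INVALID
Stream 2: decodes cleanly. VALID
Stream 3: decodes cleanly. VALID

Answer: no yes yes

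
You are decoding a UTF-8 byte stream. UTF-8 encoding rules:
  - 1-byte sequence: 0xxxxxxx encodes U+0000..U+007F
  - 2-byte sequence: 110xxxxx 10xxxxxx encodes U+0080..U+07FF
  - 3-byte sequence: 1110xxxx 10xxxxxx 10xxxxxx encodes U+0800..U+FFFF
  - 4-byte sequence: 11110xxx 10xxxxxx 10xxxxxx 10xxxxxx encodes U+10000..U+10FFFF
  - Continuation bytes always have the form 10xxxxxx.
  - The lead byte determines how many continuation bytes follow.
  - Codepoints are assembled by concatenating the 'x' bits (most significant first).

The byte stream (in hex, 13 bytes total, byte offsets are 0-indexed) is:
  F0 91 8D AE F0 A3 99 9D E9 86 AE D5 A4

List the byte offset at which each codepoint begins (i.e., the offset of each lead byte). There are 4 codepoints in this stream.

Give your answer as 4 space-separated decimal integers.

Answer: 0 4 8 11

Derivation:
Byte[0]=F0: 4-byte lead, need 3 cont bytes. acc=0x0
Byte[1]=91: continuation. acc=(acc<<6)|0x11=0x11
Byte[2]=8D: continuation. acc=(acc<<6)|0x0D=0x44D
Byte[3]=AE: continuation. acc=(acc<<6)|0x2E=0x1136E
Completed: cp=U+1136E (starts at byte 0)
Byte[4]=F0: 4-byte lead, need 3 cont bytes. acc=0x0
Byte[5]=A3: continuation. acc=(acc<<6)|0x23=0x23
Byte[6]=99: continuation. acc=(acc<<6)|0x19=0x8D9
Byte[7]=9D: continuation. acc=(acc<<6)|0x1D=0x2365D
Completed: cp=U+2365D (starts at byte 4)
Byte[8]=E9: 3-byte lead, need 2 cont bytes. acc=0x9
Byte[9]=86: continuation. acc=(acc<<6)|0x06=0x246
Byte[10]=AE: continuation. acc=(acc<<6)|0x2E=0x91AE
Completed: cp=U+91AE (starts at byte 8)
Byte[11]=D5: 2-byte lead, need 1 cont bytes. acc=0x15
Byte[12]=A4: continuation. acc=(acc<<6)|0x24=0x564
Completed: cp=U+0564 (starts at byte 11)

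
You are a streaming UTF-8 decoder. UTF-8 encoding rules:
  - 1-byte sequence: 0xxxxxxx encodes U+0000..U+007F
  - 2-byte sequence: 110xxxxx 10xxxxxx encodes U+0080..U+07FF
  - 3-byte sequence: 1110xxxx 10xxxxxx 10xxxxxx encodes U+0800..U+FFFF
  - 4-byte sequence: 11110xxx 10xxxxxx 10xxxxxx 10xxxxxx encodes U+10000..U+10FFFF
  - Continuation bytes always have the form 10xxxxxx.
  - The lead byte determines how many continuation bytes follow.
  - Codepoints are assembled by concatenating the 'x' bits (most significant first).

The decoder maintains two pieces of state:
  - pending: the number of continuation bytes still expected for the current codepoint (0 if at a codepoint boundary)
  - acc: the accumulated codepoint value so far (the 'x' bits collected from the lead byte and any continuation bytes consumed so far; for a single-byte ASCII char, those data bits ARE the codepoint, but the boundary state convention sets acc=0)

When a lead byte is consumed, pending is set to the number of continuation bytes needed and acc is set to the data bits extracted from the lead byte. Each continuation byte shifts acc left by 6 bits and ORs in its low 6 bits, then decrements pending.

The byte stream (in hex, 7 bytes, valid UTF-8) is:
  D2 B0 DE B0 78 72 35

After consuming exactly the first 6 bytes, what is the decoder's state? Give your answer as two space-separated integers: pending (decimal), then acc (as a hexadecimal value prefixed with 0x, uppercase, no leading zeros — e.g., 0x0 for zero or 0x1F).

Answer: 0 0x0

Derivation:
Byte[0]=D2: 2-byte lead. pending=1, acc=0x12
Byte[1]=B0: continuation. acc=(acc<<6)|0x30=0x4B0, pending=0
Byte[2]=DE: 2-byte lead. pending=1, acc=0x1E
Byte[3]=B0: continuation. acc=(acc<<6)|0x30=0x7B0, pending=0
Byte[4]=78: 1-byte. pending=0, acc=0x0
Byte[5]=72: 1-byte. pending=0, acc=0x0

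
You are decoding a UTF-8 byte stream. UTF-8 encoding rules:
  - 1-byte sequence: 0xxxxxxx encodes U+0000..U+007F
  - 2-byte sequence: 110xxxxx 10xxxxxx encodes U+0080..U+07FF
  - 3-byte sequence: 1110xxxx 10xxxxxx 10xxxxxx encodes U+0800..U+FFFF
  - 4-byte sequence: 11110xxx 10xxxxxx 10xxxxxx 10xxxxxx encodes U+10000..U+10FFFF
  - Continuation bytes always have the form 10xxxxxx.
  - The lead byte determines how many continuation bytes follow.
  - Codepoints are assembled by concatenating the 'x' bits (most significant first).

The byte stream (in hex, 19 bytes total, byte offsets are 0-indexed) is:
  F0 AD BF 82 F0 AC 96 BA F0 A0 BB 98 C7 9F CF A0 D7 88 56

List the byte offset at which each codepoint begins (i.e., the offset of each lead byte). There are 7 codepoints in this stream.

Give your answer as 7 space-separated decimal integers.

Answer: 0 4 8 12 14 16 18

Derivation:
Byte[0]=F0: 4-byte lead, need 3 cont bytes. acc=0x0
Byte[1]=AD: continuation. acc=(acc<<6)|0x2D=0x2D
Byte[2]=BF: continuation. acc=(acc<<6)|0x3F=0xB7F
Byte[3]=82: continuation. acc=(acc<<6)|0x02=0x2DFC2
Completed: cp=U+2DFC2 (starts at byte 0)
Byte[4]=F0: 4-byte lead, need 3 cont bytes. acc=0x0
Byte[5]=AC: continuation. acc=(acc<<6)|0x2C=0x2C
Byte[6]=96: continuation. acc=(acc<<6)|0x16=0xB16
Byte[7]=BA: continuation. acc=(acc<<6)|0x3A=0x2C5BA
Completed: cp=U+2C5BA (starts at byte 4)
Byte[8]=F0: 4-byte lead, need 3 cont bytes. acc=0x0
Byte[9]=A0: continuation. acc=(acc<<6)|0x20=0x20
Byte[10]=BB: continuation. acc=(acc<<6)|0x3B=0x83B
Byte[11]=98: continuation. acc=(acc<<6)|0x18=0x20ED8
Completed: cp=U+20ED8 (starts at byte 8)
Byte[12]=C7: 2-byte lead, need 1 cont bytes. acc=0x7
Byte[13]=9F: continuation. acc=(acc<<6)|0x1F=0x1DF
Completed: cp=U+01DF (starts at byte 12)
Byte[14]=CF: 2-byte lead, need 1 cont bytes. acc=0xF
Byte[15]=A0: continuation. acc=(acc<<6)|0x20=0x3E0
Completed: cp=U+03E0 (starts at byte 14)
Byte[16]=D7: 2-byte lead, need 1 cont bytes. acc=0x17
Byte[17]=88: continuation. acc=(acc<<6)|0x08=0x5C8
Completed: cp=U+05C8 (starts at byte 16)
Byte[18]=56: 1-byte ASCII. cp=U+0056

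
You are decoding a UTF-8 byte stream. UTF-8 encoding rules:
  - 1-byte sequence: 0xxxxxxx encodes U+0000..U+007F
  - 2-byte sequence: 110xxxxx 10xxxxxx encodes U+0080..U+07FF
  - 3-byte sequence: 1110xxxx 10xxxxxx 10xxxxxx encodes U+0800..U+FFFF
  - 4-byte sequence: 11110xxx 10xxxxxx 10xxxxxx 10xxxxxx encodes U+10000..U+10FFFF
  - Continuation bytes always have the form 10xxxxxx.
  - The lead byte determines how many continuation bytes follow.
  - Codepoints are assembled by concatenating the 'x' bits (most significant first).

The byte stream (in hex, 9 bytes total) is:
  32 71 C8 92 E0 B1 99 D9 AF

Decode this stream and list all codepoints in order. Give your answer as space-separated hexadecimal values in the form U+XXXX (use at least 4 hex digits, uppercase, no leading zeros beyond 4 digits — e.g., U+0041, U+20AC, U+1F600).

Byte[0]=32: 1-byte ASCII. cp=U+0032
Byte[1]=71: 1-byte ASCII. cp=U+0071
Byte[2]=C8: 2-byte lead, need 1 cont bytes. acc=0x8
Byte[3]=92: continuation. acc=(acc<<6)|0x12=0x212
Completed: cp=U+0212 (starts at byte 2)
Byte[4]=E0: 3-byte lead, need 2 cont bytes. acc=0x0
Byte[5]=B1: continuation. acc=(acc<<6)|0x31=0x31
Byte[6]=99: continuation. acc=(acc<<6)|0x19=0xC59
Completed: cp=U+0C59 (starts at byte 4)
Byte[7]=D9: 2-byte lead, need 1 cont bytes. acc=0x19
Byte[8]=AF: continuation. acc=(acc<<6)|0x2F=0x66F
Completed: cp=U+066F (starts at byte 7)

Answer: U+0032 U+0071 U+0212 U+0C59 U+066F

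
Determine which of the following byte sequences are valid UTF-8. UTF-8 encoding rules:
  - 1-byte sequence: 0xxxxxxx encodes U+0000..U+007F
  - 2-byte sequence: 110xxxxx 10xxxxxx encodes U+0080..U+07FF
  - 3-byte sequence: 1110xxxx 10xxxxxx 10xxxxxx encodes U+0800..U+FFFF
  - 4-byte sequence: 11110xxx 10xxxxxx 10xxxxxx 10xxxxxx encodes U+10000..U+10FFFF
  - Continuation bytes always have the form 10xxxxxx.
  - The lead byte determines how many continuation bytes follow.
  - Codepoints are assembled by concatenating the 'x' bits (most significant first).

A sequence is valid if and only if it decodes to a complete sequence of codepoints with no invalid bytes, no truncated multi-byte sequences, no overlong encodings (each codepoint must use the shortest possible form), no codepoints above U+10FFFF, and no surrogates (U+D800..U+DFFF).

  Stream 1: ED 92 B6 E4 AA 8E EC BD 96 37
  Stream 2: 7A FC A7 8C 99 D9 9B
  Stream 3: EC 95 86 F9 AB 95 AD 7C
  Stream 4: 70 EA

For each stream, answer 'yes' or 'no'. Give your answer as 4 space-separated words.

Stream 1: decodes cleanly. VALID
Stream 2: error at byte offset 1. INVALID
Stream 3: error at byte offset 3. INVALID
Stream 4: error at byte offset 2. INVALID

Answer: yes no no no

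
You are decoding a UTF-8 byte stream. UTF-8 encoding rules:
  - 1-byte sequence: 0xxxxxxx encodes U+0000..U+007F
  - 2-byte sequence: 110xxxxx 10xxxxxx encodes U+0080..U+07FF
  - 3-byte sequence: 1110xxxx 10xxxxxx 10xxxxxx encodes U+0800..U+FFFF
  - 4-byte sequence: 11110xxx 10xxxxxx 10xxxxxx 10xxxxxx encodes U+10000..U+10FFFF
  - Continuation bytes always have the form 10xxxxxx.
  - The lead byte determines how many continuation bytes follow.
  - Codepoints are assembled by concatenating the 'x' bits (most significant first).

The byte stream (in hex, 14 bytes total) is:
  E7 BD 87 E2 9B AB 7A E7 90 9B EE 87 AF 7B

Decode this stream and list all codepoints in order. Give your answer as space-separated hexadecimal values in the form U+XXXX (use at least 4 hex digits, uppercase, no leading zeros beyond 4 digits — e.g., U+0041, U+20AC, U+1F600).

Answer: U+7F47 U+26EB U+007A U+741B U+E1EF U+007B

Derivation:
Byte[0]=E7: 3-byte lead, need 2 cont bytes. acc=0x7
Byte[1]=BD: continuation. acc=(acc<<6)|0x3D=0x1FD
Byte[2]=87: continuation. acc=(acc<<6)|0x07=0x7F47
Completed: cp=U+7F47 (starts at byte 0)
Byte[3]=E2: 3-byte lead, need 2 cont bytes. acc=0x2
Byte[4]=9B: continuation. acc=(acc<<6)|0x1B=0x9B
Byte[5]=AB: continuation. acc=(acc<<6)|0x2B=0x26EB
Completed: cp=U+26EB (starts at byte 3)
Byte[6]=7A: 1-byte ASCII. cp=U+007A
Byte[7]=E7: 3-byte lead, need 2 cont bytes. acc=0x7
Byte[8]=90: continuation. acc=(acc<<6)|0x10=0x1D0
Byte[9]=9B: continuation. acc=(acc<<6)|0x1B=0x741B
Completed: cp=U+741B (starts at byte 7)
Byte[10]=EE: 3-byte lead, need 2 cont bytes. acc=0xE
Byte[11]=87: continuation. acc=(acc<<6)|0x07=0x387
Byte[12]=AF: continuation. acc=(acc<<6)|0x2F=0xE1EF
Completed: cp=U+E1EF (starts at byte 10)
Byte[13]=7B: 1-byte ASCII. cp=U+007B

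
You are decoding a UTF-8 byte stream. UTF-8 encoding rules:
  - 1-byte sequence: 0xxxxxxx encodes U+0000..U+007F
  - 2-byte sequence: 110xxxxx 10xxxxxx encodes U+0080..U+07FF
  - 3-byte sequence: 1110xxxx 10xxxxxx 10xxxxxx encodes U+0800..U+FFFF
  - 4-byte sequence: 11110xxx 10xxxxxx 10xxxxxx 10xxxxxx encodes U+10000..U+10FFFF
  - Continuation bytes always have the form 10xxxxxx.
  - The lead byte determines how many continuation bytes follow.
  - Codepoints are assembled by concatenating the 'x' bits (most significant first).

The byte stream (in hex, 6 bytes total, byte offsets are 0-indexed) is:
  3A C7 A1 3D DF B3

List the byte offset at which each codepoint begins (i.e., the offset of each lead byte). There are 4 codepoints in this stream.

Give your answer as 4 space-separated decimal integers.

Answer: 0 1 3 4

Derivation:
Byte[0]=3A: 1-byte ASCII. cp=U+003A
Byte[1]=C7: 2-byte lead, need 1 cont bytes. acc=0x7
Byte[2]=A1: continuation. acc=(acc<<6)|0x21=0x1E1
Completed: cp=U+01E1 (starts at byte 1)
Byte[3]=3D: 1-byte ASCII. cp=U+003D
Byte[4]=DF: 2-byte lead, need 1 cont bytes. acc=0x1F
Byte[5]=B3: continuation. acc=(acc<<6)|0x33=0x7F3
Completed: cp=U+07F3 (starts at byte 4)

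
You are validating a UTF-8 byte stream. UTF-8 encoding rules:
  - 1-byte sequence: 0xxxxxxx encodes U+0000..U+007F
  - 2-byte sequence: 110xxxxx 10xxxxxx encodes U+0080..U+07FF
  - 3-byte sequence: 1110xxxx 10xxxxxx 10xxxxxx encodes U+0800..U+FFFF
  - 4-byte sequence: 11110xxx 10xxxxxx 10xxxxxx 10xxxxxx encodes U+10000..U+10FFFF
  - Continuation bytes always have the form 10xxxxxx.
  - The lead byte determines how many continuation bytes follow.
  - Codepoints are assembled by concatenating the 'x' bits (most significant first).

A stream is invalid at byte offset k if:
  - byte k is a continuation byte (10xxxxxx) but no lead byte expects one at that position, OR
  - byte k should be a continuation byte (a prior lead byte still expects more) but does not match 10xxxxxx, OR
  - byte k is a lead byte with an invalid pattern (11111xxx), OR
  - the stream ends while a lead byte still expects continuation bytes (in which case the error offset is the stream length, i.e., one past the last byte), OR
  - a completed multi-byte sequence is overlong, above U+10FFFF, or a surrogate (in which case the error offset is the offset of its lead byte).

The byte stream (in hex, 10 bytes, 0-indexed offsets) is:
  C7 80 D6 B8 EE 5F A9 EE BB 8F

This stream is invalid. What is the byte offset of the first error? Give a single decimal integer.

Answer: 5

Derivation:
Byte[0]=C7: 2-byte lead, need 1 cont bytes. acc=0x7
Byte[1]=80: continuation. acc=(acc<<6)|0x00=0x1C0
Completed: cp=U+01C0 (starts at byte 0)
Byte[2]=D6: 2-byte lead, need 1 cont bytes. acc=0x16
Byte[3]=B8: continuation. acc=(acc<<6)|0x38=0x5B8
Completed: cp=U+05B8 (starts at byte 2)
Byte[4]=EE: 3-byte lead, need 2 cont bytes. acc=0xE
Byte[5]=5F: expected 10xxxxxx continuation. INVALID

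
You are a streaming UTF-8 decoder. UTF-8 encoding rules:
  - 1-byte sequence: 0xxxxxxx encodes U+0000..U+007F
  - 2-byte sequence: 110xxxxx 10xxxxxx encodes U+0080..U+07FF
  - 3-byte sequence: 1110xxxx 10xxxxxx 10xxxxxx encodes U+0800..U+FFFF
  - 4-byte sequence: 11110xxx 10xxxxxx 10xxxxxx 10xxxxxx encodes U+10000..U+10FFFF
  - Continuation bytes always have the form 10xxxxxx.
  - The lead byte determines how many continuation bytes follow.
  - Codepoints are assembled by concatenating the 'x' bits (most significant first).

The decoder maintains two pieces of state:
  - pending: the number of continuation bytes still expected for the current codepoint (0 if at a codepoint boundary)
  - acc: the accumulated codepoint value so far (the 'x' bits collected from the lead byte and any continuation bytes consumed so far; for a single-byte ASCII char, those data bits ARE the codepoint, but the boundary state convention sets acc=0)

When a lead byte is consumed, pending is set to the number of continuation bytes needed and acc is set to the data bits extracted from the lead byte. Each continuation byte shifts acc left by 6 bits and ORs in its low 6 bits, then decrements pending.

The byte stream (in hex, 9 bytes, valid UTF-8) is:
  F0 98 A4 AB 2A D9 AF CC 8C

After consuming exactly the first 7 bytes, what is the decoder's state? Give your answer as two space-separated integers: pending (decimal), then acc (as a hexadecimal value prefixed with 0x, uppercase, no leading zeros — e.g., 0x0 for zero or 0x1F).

Byte[0]=F0: 4-byte lead. pending=3, acc=0x0
Byte[1]=98: continuation. acc=(acc<<6)|0x18=0x18, pending=2
Byte[2]=A4: continuation. acc=(acc<<6)|0x24=0x624, pending=1
Byte[3]=AB: continuation. acc=(acc<<6)|0x2B=0x1892B, pending=0
Byte[4]=2A: 1-byte. pending=0, acc=0x0
Byte[5]=D9: 2-byte lead. pending=1, acc=0x19
Byte[6]=AF: continuation. acc=(acc<<6)|0x2F=0x66F, pending=0

Answer: 0 0x66F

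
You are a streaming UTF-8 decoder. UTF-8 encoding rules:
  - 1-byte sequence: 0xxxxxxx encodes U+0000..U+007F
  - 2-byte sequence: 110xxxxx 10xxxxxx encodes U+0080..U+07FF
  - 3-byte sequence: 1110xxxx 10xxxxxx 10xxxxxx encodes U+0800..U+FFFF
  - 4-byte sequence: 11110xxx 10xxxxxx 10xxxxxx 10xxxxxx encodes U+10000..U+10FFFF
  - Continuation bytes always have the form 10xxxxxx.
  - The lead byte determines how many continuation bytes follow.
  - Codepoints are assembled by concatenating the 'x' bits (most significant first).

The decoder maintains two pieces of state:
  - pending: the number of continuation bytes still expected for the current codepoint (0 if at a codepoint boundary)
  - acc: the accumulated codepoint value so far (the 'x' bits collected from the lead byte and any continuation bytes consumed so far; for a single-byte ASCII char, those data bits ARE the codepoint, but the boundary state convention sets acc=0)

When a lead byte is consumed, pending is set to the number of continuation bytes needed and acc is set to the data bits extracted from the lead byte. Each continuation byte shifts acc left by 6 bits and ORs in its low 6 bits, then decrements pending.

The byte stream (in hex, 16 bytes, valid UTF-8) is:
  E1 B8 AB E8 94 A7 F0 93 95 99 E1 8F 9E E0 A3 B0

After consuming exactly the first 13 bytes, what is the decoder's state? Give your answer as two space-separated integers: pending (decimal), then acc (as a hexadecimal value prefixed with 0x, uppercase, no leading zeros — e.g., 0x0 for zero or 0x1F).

Byte[0]=E1: 3-byte lead. pending=2, acc=0x1
Byte[1]=B8: continuation. acc=(acc<<6)|0x38=0x78, pending=1
Byte[2]=AB: continuation. acc=(acc<<6)|0x2B=0x1E2B, pending=0
Byte[3]=E8: 3-byte lead. pending=2, acc=0x8
Byte[4]=94: continuation. acc=(acc<<6)|0x14=0x214, pending=1
Byte[5]=A7: continuation. acc=(acc<<6)|0x27=0x8527, pending=0
Byte[6]=F0: 4-byte lead. pending=3, acc=0x0
Byte[7]=93: continuation. acc=(acc<<6)|0x13=0x13, pending=2
Byte[8]=95: continuation. acc=(acc<<6)|0x15=0x4D5, pending=1
Byte[9]=99: continuation. acc=(acc<<6)|0x19=0x13559, pending=0
Byte[10]=E1: 3-byte lead. pending=2, acc=0x1
Byte[11]=8F: continuation. acc=(acc<<6)|0x0F=0x4F, pending=1
Byte[12]=9E: continuation. acc=(acc<<6)|0x1E=0x13DE, pending=0

Answer: 0 0x13DE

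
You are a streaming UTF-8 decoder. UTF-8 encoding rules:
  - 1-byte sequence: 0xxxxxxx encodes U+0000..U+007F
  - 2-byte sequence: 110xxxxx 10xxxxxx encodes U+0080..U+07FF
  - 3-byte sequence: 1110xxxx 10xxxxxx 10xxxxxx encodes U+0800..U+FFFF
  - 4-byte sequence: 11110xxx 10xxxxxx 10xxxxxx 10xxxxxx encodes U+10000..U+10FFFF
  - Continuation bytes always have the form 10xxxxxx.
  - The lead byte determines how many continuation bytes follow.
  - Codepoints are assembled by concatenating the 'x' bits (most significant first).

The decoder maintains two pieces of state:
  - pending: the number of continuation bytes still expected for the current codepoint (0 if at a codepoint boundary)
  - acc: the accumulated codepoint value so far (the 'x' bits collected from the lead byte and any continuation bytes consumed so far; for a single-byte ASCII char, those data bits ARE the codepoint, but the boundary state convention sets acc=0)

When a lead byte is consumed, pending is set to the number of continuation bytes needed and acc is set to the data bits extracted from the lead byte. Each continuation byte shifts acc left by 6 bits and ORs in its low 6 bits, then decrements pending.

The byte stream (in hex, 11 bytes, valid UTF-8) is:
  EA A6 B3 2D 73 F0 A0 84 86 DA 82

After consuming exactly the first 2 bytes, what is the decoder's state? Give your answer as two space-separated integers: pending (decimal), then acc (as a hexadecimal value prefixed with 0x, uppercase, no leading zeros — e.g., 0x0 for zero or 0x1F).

Answer: 1 0x2A6

Derivation:
Byte[0]=EA: 3-byte lead. pending=2, acc=0xA
Byte[1]=A6: continuation. acc=(acc<<6)|0x26=0x2A6, pending=1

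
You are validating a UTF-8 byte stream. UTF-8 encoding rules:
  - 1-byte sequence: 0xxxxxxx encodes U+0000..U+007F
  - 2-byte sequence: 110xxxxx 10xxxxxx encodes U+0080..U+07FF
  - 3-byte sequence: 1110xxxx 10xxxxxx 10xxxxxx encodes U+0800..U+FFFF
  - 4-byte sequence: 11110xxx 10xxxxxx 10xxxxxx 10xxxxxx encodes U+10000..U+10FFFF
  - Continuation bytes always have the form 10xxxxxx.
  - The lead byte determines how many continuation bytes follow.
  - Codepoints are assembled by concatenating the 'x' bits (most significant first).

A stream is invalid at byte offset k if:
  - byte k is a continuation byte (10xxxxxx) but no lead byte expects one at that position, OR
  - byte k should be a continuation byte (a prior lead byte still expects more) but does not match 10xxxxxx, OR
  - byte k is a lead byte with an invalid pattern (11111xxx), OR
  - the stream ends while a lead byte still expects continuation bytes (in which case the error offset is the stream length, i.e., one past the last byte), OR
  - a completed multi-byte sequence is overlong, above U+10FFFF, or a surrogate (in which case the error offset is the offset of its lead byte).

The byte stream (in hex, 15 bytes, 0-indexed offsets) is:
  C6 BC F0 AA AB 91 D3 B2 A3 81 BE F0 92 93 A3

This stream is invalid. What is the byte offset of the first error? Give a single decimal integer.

Answer: 8

Derivation:
Byte[0]=C6: 2-byte lead, need 1 cont bytes. acc=0x6
Byte[1]=BC: continuation. acc=(acc<<6)|0x3C=0x1BC
Completed: cp=U+01BC (starts at byte 0)
Byte[2]=F0: 4-byte lead, need 3 cont bytes. acc=0x0
Byte[3]=AA: continuation. acc=(acc<<6)|0x2A=0x2A
Byte[4]=AB: continuation. acc=(acc<<6)|0x2B=0xAAB
Byte[5]=91: continuation. acc=(acc<<6)|0x11=0x2AAD1
Completed: cp=U+2AAD1 (starts at byte 2)
Byte[6]=D3: 2-byte lead, need 1 cont bytes. acc=0x13
Byte[7]=B2: continuation. acc=(acc<<6)|0x32=0x4F2
Completed: cp=U+04F2 (starts at byte 6)
Byte[8]=A3: INVALID lead byte (not 0xxx/110x/1110/11110)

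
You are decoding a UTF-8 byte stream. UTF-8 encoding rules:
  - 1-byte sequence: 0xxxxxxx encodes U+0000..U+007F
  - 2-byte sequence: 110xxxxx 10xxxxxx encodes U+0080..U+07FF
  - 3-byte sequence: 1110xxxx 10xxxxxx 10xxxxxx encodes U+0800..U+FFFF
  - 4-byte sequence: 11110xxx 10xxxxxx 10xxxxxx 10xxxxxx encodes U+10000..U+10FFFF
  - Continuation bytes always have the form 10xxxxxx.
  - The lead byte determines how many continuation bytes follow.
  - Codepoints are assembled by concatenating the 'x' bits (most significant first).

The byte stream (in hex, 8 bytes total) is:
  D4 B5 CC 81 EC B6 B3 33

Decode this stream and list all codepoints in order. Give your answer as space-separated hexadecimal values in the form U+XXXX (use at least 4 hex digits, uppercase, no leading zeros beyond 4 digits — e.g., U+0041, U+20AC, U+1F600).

Answer: U+0535 U+0301 U+CDB3 U+0033

Derivation:
Byte[0]=D4: 2-byte lead, need 1 cont bytes. acc=0x14
Byte[1]=B5: continuation. acc=(acc<<6)|0x35=0x535
Completed: cp=U+0535 (starts at byte 0)
Byte[2]=CC: 2-byte lead, need 1 cont bytes. acc=0xC
Byte[3]=81: continuation. acc=(acc<<6)|0x01=0x301
Completed: cp=U+0301 (starts at byte 2)
Byte[4]=EC: 3-byte lead, need 2 cont bytes. acc=0xC
Byte[5]=B6: continuation. acc=(acc<<6)|0x36=0x336
Byte[6]=B3: continuation. acc=(acc<<6)|0x33=0xCDB3
Completed: cp=U+CDB3 (starts at byte 4)
Byte[7]=33: 1-byte ASCII. cp=U+0033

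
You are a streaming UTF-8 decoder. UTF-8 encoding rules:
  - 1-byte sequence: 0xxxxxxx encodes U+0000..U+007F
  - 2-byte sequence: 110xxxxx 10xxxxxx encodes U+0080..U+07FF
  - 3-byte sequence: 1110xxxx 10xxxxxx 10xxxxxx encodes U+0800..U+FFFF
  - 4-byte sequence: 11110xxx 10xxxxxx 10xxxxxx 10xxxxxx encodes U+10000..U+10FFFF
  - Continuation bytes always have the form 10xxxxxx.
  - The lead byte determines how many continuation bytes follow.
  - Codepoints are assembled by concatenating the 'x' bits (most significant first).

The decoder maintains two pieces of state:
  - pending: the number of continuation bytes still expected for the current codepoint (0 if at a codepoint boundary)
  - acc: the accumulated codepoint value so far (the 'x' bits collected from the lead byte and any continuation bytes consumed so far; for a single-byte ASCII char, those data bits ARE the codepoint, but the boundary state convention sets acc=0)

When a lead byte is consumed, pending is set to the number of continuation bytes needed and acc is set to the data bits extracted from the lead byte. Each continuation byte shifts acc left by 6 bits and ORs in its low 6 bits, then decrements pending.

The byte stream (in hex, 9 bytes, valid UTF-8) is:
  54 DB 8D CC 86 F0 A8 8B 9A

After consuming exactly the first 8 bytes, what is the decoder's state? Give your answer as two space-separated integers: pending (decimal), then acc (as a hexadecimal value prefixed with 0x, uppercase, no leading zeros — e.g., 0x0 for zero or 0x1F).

Answer: 1 0xA0B

Derivation:
Byte[0]=54: 1-byte. pending=0, acc=0x0
Byte[1]=DB: 2-byte lead. pending=1, acc=0x1B
Byte[2]=8D: continuation. acc=(acc<<6)|0x0D=0x6CD, pending=0
Byte[3]=CC: 2-byte lead. pending=1, acc=0xC
Byte[4]=86: continuation. acc=(acc<<6)|0x06=0x306, pending=0
Byte[5]=F0: 4-byte lead. pending=3, acc=0x0
Byte[6]=A8: continuation. acc=(acc<<6)|0x28=0x28, pending=2
Byte[7]=8B: continuation. acc=(acc<<6)|0x0B=0xA0B, pending=1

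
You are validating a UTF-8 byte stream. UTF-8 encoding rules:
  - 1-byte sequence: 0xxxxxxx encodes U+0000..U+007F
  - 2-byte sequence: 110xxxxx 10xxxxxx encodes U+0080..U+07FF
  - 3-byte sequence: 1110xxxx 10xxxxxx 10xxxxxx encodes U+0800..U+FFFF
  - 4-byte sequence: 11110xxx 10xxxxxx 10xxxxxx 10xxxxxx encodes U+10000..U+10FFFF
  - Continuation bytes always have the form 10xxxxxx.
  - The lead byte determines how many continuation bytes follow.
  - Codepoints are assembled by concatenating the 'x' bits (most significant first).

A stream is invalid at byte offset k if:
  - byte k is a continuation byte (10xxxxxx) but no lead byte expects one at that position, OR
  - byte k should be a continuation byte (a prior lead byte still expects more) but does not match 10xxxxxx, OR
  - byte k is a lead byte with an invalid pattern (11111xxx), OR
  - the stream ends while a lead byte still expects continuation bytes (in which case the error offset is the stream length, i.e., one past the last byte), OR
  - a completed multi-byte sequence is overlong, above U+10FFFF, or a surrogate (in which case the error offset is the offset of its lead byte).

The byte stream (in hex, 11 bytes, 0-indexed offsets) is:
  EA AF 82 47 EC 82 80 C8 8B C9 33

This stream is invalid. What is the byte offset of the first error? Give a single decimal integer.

Byte[0]=EA: 3-byte lead, need 2 cont bytes. acc=0xA
Byte[1]=AF: continuation. acc=(acc<<6)|0x2F=0x2AF
Byte[2]=82: continuation. acc=(acc<<6)|0x02=0xABC2
Completed: cp=U+ABC2 (starts at byte 0)
Byte[3]=47: 1-byte ASCII. cp=U+0047
Byte[4]=EC: 3-byte lead, need 2 cont bytes. acc=0xC
Byte[5]=82: continuation. acc=(acc<<6)|0x02=0x302
Byte[6]=80: continuation. acc=(acc<<6)|0x00=0xC080
Completed: cp=U+C080 (starts at byte 4)
Byte[7]=C8: 2-byte lead, need 1 cont bytes. acc=0x8
Byte[8]=8B: continuation. acc=(acc<<6)|0x0B=0x20B
Completed: cp=U+020B (starts at byte 7)
Byte[9]=C9: 2-byte lead, need 1 cont bytes. acc=0x9
Byte[10]=33: expected 10xxxxxx continuation. INVALID

Answer: 10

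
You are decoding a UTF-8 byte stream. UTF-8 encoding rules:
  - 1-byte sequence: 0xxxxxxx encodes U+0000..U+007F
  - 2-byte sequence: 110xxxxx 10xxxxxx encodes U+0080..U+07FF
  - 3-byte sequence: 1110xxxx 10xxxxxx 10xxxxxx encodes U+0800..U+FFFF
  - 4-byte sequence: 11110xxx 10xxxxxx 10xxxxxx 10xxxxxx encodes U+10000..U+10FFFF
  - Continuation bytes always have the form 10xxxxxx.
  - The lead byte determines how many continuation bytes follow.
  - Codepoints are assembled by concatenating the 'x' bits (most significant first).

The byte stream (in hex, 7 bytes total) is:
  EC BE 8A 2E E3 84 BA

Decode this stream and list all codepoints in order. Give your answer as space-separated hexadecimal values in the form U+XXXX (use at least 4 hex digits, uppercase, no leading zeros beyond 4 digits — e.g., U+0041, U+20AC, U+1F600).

Answer: U+CF8A U+002E U+313A

Derivation:
Byte[0]=EC: 3-byte lead, need 2 cont bytes. acc=0xC
Byte[1]=BE: continuation. acc=(acc<<6)|0x3E=0x33E
Byte[2]=8A: continuation. acc=(acc<<6)|0x0A=0xCF8A
Completed: cp=U+CF8A (starts at byte 0)
Byte[3]=2E: 1-byte ASCII. cp=U+002E
Byte[4]=E3: 3-byte lead, need 2 cont bytes. acc=0x3
Byte[5]=84: continuation. acc=(acc<<6)|0x04=0xC4
Byte[6]=BA: continuation. acc=(acc<<6)|0x3A=0x313A
Completed: cp=U+313A (starts at byte 4)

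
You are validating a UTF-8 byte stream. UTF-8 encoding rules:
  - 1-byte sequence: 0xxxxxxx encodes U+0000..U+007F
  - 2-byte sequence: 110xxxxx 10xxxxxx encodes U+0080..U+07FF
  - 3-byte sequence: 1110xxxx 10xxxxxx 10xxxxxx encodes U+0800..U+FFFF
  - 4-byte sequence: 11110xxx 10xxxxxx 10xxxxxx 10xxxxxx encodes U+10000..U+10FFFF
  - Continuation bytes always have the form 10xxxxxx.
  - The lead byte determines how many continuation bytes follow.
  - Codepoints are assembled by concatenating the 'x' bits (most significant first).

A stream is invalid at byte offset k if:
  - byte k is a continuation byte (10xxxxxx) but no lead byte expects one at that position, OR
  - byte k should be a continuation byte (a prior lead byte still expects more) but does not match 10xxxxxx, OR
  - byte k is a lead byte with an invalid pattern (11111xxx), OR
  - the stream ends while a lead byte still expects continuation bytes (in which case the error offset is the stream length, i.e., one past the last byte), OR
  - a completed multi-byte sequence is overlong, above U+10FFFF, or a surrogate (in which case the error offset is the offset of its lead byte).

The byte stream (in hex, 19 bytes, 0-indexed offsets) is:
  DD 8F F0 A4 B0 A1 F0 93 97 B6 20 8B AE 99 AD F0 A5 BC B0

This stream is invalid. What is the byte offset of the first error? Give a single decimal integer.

Byte[0]=DD: 2-byte lead, need 1 cont bytes. acc=0x1D
Byte[1]=8F: continuation. acc=(acc<<6)|0x0F=0x74F
Completed: cp=U+074F (starts at byte 0)
Byte[2]=F0: 4-byte lead, need 3 cont bytes. acc=0x0
Byte[3]=A4: continuation. acc=(acc<<6)|0x24=0x24
Byte[4]=B0: continuation. acc=(acc<<6)|0x30=0x930
Byte[5]=A1: continuation. acc=(acc<<6)|0x21=0x24C21
Completed: cp=U+24C21 (starts at byte 2)
Byte[6]=F0: 4-byte lead, need 3 cont bytes. acc=0x0
Byte[7]=93: continuation. acc=(acc<<6)|0x13=0x13
Byte[8]=97: continuation. acc=(acc<<6)|0x17=0x4D7
Byte[9]=B6: continuation. acc=(acc<<6)|0x36=0x135F6
Completed: cp=U+135F6 (starts at byte 6)
Byte[10]=20: 1-byte ASCII. cp=U+0020
Byte[11]=8B: INVALID lead byte (not 0xxx/110x/1110/11110)

Answer: 11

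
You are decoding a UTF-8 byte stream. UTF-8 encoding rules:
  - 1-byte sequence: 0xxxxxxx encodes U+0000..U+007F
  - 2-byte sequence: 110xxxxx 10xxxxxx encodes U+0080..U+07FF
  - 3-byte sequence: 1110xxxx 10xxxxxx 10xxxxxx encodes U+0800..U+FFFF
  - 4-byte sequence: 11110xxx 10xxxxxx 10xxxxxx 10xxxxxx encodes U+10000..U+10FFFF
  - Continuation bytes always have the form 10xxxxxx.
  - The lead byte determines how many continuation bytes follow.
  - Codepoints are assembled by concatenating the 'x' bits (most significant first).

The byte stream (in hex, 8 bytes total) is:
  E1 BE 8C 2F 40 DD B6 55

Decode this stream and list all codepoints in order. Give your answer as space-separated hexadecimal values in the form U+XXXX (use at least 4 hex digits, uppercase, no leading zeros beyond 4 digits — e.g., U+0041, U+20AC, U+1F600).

Byte[0]=E1: 3-byte lead, need 2 cont bytes. acc=0x1
Byte[1]=BE: continuation. acc=(acc<<6)|0x3E=0x7E
Byte[2]=8C: continuation. acc=(acc<<6)|0x0C=0x1F8C
Completed: cp=U+1F8C (starts at byte 0)
Byte[3]=2F: 1-byte ASCII. cp=U+002F
Byte[4]=40: 1-byte ASCII. cp=U+0040
Byte[5]=DD: 2-byte lead, need 1 cont bytes. acc=0x1D
Byte[6]=B6: continuation. acc=(acc<<6)|0x36=0x776
Completed: cp=U+0776 (starts at byte 5)
Byte[7]=55: 1-byte ASCII. cp=U+0055

Answer: U+1F8C U+002F U+0040 U+0776 U+0055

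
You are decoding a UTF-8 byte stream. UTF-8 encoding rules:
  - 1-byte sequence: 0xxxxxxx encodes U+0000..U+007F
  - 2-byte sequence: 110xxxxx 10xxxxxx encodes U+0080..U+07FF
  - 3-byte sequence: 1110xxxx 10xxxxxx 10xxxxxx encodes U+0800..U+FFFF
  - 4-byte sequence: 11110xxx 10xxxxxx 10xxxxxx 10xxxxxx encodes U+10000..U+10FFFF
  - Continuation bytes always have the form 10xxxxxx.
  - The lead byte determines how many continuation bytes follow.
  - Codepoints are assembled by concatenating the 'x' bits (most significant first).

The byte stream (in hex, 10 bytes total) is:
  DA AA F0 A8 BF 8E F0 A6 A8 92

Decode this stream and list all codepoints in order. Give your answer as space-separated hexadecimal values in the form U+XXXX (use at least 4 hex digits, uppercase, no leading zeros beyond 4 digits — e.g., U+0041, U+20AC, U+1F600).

Byte[0]=DA: 2-byte lead, need 1 cont bytes. acc=0x1A
Byte[1]=AA: continuation. acc=(acc<<6)|0x2A=0x6AA
Completed: cp=U+06AA (starts at byte 0)
Byte[2]=F0: 4-byte lead, need 3 cont bytes. acc=0x0
Byte[3]=A8: continuation. acc=(acc<<6)|0x28=0x28
Byte[4]=BF: continuation. acc=(acc<<6)|0x3F=0xA3F
Byte[5]=8E: continuation. acc=(acc<<6)|0x0E=0x28FCE
Completed: cp=U+28FCE (starts at byte 2)
Byte[6]=F0: 4-byte lead, need 3 cont bytes. acc=0x0
Byte[7]=A6: continuation. acc=(acc<<6)|0x26=0x26
Byte[8]=A8: continuation. acc=(acc<<6)|0x28=0x9A8
Byte[9]=92: continuation. acc=(acc<<6)|0x12=0x26A12
Completed: cp=U+26A12 (starts at byte 6)

Answer: U+06AA U+28FCE U+26A12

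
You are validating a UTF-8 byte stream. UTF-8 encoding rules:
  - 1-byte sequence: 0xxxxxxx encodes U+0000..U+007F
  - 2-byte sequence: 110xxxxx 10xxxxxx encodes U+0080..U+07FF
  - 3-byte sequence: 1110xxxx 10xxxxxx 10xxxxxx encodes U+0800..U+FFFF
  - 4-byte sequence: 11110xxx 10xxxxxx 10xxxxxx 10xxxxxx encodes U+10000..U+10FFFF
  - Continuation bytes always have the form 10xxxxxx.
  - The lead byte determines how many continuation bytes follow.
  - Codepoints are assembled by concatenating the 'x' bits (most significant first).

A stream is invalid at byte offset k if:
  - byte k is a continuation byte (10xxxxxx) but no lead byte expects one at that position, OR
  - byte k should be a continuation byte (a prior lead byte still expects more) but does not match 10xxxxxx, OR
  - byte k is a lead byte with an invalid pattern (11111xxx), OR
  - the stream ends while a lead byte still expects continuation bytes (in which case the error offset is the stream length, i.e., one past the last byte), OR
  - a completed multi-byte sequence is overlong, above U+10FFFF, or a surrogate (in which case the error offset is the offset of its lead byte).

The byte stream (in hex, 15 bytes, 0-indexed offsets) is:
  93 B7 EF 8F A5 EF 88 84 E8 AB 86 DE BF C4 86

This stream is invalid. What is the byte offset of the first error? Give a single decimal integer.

Byte[0]=93: INVALID lead byte (not 0xxx/110x/1110/11110)

Answer: 0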